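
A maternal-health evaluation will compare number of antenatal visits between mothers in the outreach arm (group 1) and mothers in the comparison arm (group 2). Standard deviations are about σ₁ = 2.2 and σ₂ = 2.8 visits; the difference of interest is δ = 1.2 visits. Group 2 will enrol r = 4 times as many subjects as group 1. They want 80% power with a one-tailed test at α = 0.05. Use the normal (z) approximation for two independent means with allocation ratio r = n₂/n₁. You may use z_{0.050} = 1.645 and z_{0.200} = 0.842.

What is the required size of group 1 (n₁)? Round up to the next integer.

n₁ = (z_α + z_β)² · (σ₁² + σ₂²/r) / δ²
   = (1.645 + 0.842)² · (2.2² + 2.8²/4) / 1.2²
   = 6.1852 · (4.84 + 1.96) / 1.44
   = 6.1852 · 6.8 / 1.44
   = 29.21
Round up → n₁ = 30; n₂ = r·n₁ = 4 × 30 = 120.

n₁ = 30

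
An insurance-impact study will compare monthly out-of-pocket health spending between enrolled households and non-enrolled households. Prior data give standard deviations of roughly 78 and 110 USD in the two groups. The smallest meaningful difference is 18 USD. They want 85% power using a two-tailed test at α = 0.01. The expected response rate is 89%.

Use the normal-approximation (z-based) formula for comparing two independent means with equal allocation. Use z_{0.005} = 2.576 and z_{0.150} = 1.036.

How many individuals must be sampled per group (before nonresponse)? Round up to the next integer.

n = (z_{α/2} + z_β)² · (σ₁² + σ₂²) / δ²
  = (2.576 + 1.036)² · (78² + 110² = 18184) / 18²
  = 13.0465 · 18184 / 324
  = 732.22
Adjust for 89% response: 732.22 / 0.89 = 822.72.
Round up → n = 823 per group.

n = 823 per group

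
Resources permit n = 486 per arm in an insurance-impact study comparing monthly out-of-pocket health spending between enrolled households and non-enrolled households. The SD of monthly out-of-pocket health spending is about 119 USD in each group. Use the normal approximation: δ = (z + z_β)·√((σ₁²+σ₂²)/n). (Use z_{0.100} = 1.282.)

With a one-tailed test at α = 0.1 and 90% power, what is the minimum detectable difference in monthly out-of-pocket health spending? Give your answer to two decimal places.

Minimum detectable difference ≈ 19.57 USD

δ = (z_α + z_β) · √((σ₁²+σ₂²)/n)
  = (1.282 + 1.282) · √(28322/486)
  = 2.564 · √58.2757
  = 2.564 · 7.6339
  = 19.5732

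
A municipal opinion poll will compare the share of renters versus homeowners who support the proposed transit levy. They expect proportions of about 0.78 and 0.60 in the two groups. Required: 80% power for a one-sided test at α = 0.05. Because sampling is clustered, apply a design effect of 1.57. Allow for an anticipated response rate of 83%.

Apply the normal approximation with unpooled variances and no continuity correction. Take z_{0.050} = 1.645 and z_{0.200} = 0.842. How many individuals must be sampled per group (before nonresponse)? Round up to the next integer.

n = (z_α + z_β)² · [p₁(1−p₁) + p₂(1−p₂)] / (p₁ − p₂)²
  = (1.645 + 0.842)² · (0.78·0.22 + 0.60·0.40) / (0.18)²
  = (2.487)² · (0.1716 + 0.2400) / 0.0324
  = 6.1852 · 0.4116 / 0.0324
  = 78.57
Design effect: 1.57 × 78.57 = 123.36.
Adjust for 83% response: 123.36 / 0.83 = 148.63.
Round up → n = 149 per group.

n = 149 per group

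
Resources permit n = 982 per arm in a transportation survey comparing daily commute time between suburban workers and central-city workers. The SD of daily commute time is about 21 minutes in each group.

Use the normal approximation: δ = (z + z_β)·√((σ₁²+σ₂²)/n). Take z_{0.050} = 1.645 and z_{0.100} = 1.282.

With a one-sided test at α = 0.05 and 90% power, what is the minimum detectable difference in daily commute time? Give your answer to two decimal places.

Minimum detectable difference ≈ 2.77 minutes

δ = (z_α + z_β) · √((σ₁²+σ₂²)/n)
  = (1.645 + 1.282) · √(882/982)
  = 2.927 · √0.89817
  = 2.927 · 0.9477
  = 2.7740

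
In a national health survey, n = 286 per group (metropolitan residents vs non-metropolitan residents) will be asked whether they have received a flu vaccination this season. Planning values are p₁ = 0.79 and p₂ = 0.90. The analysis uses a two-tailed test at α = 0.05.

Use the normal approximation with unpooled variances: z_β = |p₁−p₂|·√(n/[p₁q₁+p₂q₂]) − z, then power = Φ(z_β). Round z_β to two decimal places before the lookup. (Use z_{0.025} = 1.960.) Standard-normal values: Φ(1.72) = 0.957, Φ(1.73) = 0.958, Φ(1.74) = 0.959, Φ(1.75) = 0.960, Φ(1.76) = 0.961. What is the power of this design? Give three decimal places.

z_β = |p₁−p₂|·√(n/[p₁q₁+p₂q₂]) − z_{α/2}
    = 0.11 · √(286/0.2559) − 1.960
    = 0.11 · 33.4309 − 1.960
    = 3.6774 − 1.960 = 1.7174 → 1.72
Power = Φ(1.72) = 0.957.

Power ≈ 0.957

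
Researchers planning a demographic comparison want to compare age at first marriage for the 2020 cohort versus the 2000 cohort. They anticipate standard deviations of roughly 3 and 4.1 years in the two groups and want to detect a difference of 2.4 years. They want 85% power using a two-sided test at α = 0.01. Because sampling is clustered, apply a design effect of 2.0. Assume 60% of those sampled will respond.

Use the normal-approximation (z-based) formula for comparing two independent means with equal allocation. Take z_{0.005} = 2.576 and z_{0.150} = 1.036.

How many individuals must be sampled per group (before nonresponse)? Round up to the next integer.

n = 195 per group

n = (z_{α/2} + z_β)² · (σ₁² + σ₂²) / δ²
  = (2.576 + 1.036)² · (3² + 4.1² = 25.81) / 2.4²
  = 13.0465 · 25.81 / 5.76
  = 58.46
Design effect: 2.0 × 58.46 = 116.92.
Adjust for 60% response: 116.92 / 0.60 = 194.87.
Round up → n = 195 per group.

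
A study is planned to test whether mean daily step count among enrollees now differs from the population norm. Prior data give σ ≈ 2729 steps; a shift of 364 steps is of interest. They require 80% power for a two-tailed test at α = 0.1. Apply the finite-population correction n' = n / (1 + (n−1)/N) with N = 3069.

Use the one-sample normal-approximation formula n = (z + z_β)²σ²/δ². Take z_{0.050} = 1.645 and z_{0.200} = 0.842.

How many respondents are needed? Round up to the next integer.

n = (z_{α/2} + z_β)² · σ² / δ²
  = (1.645 + 0.842)² · 2729² / 364²
  = 6.1852 · 7447441 / 132496
  = 347.66
Finite-population correction (N = 3069): 347.66 / (1 + (347.66 − 1)/3069) = 312.38.
Round up → n = 313.

n = 313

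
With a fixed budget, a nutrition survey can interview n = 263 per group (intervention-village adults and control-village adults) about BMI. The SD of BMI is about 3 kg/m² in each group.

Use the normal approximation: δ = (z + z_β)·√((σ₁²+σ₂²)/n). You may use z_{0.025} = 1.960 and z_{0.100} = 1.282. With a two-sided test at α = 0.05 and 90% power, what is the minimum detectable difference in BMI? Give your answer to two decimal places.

Minimum detectable difference ≈ 0.85 kg/m²

δ = (z_{α/2} + z_β) · √((σ₁²+σ₂²)/n)
  = (1.960 + 1.282) · √(18/263)
  = 3.242 · √0.06844
  = 3.242 · 0.2616
  = 0.8481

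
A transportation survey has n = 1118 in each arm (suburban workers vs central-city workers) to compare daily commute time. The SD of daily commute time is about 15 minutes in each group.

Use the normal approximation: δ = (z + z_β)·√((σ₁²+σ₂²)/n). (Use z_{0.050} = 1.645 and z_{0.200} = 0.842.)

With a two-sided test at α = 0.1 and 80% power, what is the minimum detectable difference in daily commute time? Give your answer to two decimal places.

Minimum detectable difference ≈ 1.58 minutes

δ = (z_{α/2} + z_β) · √((σ₁²+σ₂²)/n)
  = (1.645 + 0.842) · √(450/1118)
  = 2.487 · √0.4025
  = 2.487 · 0.6344
  = 1.5778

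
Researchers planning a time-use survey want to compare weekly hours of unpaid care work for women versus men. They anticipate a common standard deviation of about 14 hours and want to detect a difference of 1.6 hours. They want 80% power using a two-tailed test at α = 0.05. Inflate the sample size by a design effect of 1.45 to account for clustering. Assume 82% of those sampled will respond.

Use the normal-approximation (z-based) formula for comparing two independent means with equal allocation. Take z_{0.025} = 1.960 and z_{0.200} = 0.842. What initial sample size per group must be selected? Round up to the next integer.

n = 2126 per group

n = (z_{α/2} + z_β)² · (σ₁² + σ₂²) / δ²
  = (1.960 + 0.842)² · (2·14² = 392) / 1.6²
  = 7.8512 · 392 / 2.56
  = 1202.22
Design effect: 1.45 × 1202.22 = 1743.21.
Adjust for 82% response: 1743.21 / 0.82 = 2125.87.
Round up → n = 2126 per group.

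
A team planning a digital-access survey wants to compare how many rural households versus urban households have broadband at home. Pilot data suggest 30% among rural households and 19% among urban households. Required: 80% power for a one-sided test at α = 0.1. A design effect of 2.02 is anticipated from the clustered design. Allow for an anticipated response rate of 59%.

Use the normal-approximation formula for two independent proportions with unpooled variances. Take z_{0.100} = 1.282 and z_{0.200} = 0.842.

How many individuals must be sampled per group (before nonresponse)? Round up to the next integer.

n = 465 per group

n = (z_α + z_β)² · [p₁(1−p₁) + p₂(1−p₂)] / (p₁ − p₂)²
  = (1.282 + 0.842)² · (0.30·0.70 + 0.19·0.81) / (0.11)²
  = (2.124)² · (0.2100 + 0.1539) / 0.0121
  = 4.5114 · 0.3639 / 0.0121
  = 135.68
Design effect: 2.02 × 135.68 = 274.07.
Adjust for 59% response: 274.07 / 0.59 = 464.52.
Round up → n = 465 per group.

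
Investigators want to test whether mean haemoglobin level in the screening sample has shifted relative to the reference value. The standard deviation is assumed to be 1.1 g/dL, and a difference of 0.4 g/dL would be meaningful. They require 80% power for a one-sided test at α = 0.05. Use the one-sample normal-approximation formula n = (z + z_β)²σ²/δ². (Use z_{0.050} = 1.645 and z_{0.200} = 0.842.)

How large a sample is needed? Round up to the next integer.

n = (z_α + z_β)² · σ² / δ²
  = (1.645 + 0.842)² · 1.1² / 0.4²
  = 6.1852 · 1.21 / 0.16
  = 46.78
Round up → n = 47.

n = 47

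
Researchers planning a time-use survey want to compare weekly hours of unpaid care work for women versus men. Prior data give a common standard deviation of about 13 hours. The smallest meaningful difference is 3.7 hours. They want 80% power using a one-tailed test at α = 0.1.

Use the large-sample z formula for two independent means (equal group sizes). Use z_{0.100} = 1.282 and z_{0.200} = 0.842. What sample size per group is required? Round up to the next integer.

n = 112 per group

n = (z_α + z_β)² · (σ₁² + σ₂²) / δ²
  = (1.282 + 0.842)² · (2·13² = 338) / 3.7²
  = 4.5114 · 338 / 13.69
  = 111.38
Round up → n = 112 per group.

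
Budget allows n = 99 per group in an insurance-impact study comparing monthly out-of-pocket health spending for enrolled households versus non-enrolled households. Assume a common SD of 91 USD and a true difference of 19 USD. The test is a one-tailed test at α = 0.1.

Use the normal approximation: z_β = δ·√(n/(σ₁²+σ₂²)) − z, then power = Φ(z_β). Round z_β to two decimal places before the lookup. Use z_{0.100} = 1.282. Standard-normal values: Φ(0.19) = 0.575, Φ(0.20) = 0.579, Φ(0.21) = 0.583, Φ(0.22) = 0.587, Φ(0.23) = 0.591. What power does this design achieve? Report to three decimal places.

Power ≈ 0.575

z_β = δ·√(n/(σ₁²+σ₂²)) − z_α
    = 19 · √(99/16562) − 1.282
    = 19 · 0.07731 − 1.282
    = 1.4690 − 1.282 = 0.1870 → 0.19
Power = Φ(0.19) = 0.575.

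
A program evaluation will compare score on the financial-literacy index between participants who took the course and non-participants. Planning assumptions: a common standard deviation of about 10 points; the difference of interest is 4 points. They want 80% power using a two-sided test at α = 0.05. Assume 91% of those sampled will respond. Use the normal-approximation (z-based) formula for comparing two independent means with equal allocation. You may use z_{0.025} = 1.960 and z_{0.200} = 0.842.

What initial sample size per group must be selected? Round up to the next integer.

n = 108 per group

n = (z_{α/2} + z_β)² · (σ₁² + σ₂²) / δ²
  = (1.960 + 0.842)² · (2·10² = 200) / 4²
  = 7.8512 · 200 / 16
  = 98.14
Adjust for 91% response: 98.14 / 0.91 = 107.85.
Round up → n = 108 per group.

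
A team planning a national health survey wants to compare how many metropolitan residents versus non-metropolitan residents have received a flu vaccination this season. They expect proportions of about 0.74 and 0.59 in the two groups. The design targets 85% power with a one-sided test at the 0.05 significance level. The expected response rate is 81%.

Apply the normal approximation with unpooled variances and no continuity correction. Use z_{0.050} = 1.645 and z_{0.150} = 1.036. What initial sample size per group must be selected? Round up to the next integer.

n = (z_α + z_β)² · [p₁(1−p₁) + p₂(1−p₂)] / (p₁ − p₂)²
  = (1.645 + 1.036)² · (0.74·0.26 + 0.59·0.41) / (0.15)²
  = (2.681)² · (0.1924 + 0.2419) / 0.0225
  = 7.1878 · 0.4343 / 0.0225
  = 138.74
Adjust for 81% response: 138.74 / 0.81 = 171.28.
Round up → n = 172 per group.

n = 172 per group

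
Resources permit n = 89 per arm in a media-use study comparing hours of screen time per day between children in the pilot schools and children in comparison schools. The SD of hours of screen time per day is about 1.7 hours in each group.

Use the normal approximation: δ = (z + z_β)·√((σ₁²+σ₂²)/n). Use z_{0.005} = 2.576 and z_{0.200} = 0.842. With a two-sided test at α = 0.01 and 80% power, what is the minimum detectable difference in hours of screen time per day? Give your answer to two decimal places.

Minimum detectable difference ≈ 0.87 hours

δ = (z_{α/2} + z_β) · √((σ₁²+σ₂²)/n)
  = (2.576 + 0.842) · √(5.78/89)
  = 3.418 · √0.06494
  = 3.418 · 0.2548
  = 0.8710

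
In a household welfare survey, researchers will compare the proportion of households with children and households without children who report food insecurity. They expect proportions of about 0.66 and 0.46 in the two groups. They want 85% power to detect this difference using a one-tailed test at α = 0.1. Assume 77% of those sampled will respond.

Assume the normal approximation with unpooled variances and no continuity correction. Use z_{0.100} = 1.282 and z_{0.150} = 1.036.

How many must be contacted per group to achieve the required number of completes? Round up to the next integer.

n = 83 per group

n = (z_α + z_β)² · [p₁(1−p₁) + p₂(1−p₂)] / (p₁ − p₂)²
  = (1.282 + 1.036)² · (0.66·0.34 + 0.46·0.54) / (0.20)²
  = (2.318)² · (0.2244 + 0.2484) / 0.0400
  = 5.3731 · 0.4728 / 0.0400
  = 63.51
Adjust for 77% response: 63.51 / 0.77 = 82.48.
Round up → n = 83 per group.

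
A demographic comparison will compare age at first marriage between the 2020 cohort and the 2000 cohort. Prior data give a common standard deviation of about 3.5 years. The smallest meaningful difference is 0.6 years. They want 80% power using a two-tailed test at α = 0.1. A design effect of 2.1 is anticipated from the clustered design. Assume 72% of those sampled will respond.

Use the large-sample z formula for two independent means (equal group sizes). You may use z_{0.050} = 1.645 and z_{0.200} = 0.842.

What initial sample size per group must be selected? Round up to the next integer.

n = (z_{α/2} + z_β)² · (σ₁² + σ₂²) / δ²
  = (1.645 + 0.842)² · (2·3.5² = 24.5) / 0.6²
  = 6.1852 · 24.5 / 0.36
  = 420.94
Design effect: 2.1 × 420.94 = 883.96.
Adjust for 72% response: 883.96 / 0.72 = 1227.73.
Round up → n = 1228 per group.

n = 1228 per group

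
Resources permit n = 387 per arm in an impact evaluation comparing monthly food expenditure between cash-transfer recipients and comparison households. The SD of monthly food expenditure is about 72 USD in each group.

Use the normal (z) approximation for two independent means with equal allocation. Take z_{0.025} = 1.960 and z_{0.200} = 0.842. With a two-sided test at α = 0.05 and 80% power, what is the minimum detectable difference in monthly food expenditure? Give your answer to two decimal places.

δ = (z_{α/2} + z_β) · √((σ₁²+σ₂²)/n)
  = (1.960 + 0.842) · √(10368/387)
  = 2.802 · √26.7907
  = 2.802 · 5.1760
  = 14.5031

Minimum detectable difference ≈ 14.50 USD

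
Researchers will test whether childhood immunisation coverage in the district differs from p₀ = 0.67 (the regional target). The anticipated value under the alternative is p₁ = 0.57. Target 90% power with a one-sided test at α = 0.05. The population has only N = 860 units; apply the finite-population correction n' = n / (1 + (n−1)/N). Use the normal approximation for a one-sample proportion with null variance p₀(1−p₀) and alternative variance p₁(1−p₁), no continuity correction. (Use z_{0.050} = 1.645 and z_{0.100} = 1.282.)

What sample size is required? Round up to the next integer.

n = [z_α·√(p₀q₀) + z_β·√(p₁q₁)]² / (p₁ − p₀)²
  = [1.645·√(0.67·0.33) + 1.282·√(0.57·0.43)]² / (-0.10)²
  = [1.645·0.4702 + 1.282·0.4951]² / 0.0100
  = [1.4082]² / 0.0100
  = 198.30
Finite-population correction (N = 860): 198.30 / (1 + (198.30 − 1)/860) = 161.30.
Round up → n = 162.

n = 162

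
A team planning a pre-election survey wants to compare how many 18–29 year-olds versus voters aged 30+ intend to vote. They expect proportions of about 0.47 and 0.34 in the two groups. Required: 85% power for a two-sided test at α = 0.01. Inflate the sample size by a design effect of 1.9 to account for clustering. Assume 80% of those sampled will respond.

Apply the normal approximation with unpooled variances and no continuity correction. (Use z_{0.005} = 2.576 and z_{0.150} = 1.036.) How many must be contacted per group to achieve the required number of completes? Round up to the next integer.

n = 869 per group

n = (z_{α/2} + z_β)² · [p₁(1−p₁) + p₂(1−p₂)] / (p₁ − p₂)²
  = (2.576 + 1.036)² · (0.47·0.53 + 0.34·0.66) / (0.13)²
  = (3.612)² · (0.2491 + 0.2244) / 0.0169
  = 13.0465 · 0.4735 / 0.0169
  = 365.53
Design effect: 1.9 × 365.53 = 694.52.
Adjust for 80% response: 694.52 / 0.80 = 868.15.
Round up → n = 869 per group.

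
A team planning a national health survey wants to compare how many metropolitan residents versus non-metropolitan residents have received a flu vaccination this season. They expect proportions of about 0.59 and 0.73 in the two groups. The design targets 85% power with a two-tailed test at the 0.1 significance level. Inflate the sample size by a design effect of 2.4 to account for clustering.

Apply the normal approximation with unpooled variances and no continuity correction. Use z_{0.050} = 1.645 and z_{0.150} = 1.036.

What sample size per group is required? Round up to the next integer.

n = 387 per group

n = (z_{α/2} + z_β)² · [p₁(1−p₁) + p₂(1−p₂)] / (p₁ − p₂)²
  = (1.645 + 1.036)² · (0.59·0.41 + 0.73·0.27) / (-0.14)²
  = (2.681)² · (0.2419 + 0.1971) / 0.0196
  = 7.1878 · 0.4390 / 0.0196
  = 160.99
Design effect: 2.4 × 160.99 = 386.38.
Round up → n = 387 per group.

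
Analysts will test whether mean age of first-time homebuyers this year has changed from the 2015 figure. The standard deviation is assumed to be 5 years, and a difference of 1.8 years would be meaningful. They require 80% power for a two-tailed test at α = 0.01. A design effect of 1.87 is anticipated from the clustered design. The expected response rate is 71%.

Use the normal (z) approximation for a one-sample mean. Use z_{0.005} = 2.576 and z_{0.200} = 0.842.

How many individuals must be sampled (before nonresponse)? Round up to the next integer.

n = 238

n = (z_{α/2} + z_β)² · σ² / δ²
  = (2.576 + 0.842)² · 5² / 1.8²
  = 11.6827 · 25 / 3.24
  = 90.14
Design effect: 1.87 × 90.14 = 168.57.
Adjust for 71% response: 168.57 / 0.71 = 237.42.
Round up → n = 238.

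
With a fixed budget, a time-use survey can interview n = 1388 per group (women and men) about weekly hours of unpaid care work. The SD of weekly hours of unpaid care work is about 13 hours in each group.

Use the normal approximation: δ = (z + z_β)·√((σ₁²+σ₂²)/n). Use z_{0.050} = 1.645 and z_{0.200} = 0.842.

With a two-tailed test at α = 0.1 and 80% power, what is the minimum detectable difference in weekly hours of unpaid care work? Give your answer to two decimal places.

δ = (z_{α/2} + z_β) · √((σ₁²+σ₂²)/n)
  = (1.645 + 0.842) · √(338/1388)
  = 2.487 · √0.24352
  = 2.487 · 0.4935
  = 1.2273

Minimum detectable difference ≈ 1.23 hours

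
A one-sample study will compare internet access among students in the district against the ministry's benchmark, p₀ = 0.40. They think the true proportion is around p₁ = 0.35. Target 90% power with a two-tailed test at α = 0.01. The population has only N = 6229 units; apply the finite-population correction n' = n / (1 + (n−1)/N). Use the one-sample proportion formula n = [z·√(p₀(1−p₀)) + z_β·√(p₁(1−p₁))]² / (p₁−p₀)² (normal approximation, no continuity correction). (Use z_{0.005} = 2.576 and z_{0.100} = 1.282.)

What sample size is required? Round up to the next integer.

n = [z_{α/2}·√(p₀q₀) + z_β·√(p₁q₁)]² / (p₁ − p₀)²
  = [2.576·√(0.40·0.60) + 1.282·√(0.35·0.65)]² / (-0.05)²
  = [2.576·0.4899 + 1.282·0.4770]² / 0.0025
  = [1.8735]² / 0.0025
  = 1403.93
Finite-population correction (N = 6229): 1403.93 / (1 + (1403.93 − 1)/6229) = 1145.85.
Round up → n = 1146.

n = 1146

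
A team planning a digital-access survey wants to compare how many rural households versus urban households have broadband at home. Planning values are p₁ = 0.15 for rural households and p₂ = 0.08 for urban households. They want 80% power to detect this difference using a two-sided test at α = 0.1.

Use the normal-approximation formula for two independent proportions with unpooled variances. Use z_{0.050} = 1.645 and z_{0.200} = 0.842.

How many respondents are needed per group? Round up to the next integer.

n = (z_{α/2} + z_β)² · [p₁(1−p₁) + p₂(1−p₂)] / (p₁ − p₂)²
  = (1.645 + 0.842)² · (0.15·0.85 + 0.08·0.92) / (0.07)²
  = (2.487)² · (0.1275 + 0.0736) / 0.0049
  = 6.1852 · 0.2011 / 0.0049
  = 253.84
Round up → n = 254 per group.

n = 254 per group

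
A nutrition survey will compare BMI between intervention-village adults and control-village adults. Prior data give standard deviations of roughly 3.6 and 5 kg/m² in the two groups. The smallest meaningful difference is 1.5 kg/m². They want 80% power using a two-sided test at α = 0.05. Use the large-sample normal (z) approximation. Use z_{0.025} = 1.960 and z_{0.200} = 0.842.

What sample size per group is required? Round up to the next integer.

n = (z_{α/2} + z_β)² · (σ₁² + σ₂²) / δ²
  = (1.960 + 0.842)² · (3.6² + 5² = 37.96) / 1.5²
  = 7.8512 · 37.96 / 2.25
  = 132.46
Round up → n = 133 per group.

n = 133 per group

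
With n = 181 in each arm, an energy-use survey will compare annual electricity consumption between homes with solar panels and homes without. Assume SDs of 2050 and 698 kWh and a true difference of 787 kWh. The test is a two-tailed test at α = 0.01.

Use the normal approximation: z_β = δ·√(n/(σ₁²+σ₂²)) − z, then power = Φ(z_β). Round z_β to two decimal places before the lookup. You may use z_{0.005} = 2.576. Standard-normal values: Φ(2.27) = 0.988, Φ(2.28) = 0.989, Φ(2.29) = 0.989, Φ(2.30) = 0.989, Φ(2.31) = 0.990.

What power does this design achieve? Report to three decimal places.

z_β = δ·√(n/(σ₁²+σ₂²)) − z_{α/2}
    = 787 · √(181/4689704) − 2.576
    = 787 · 0.00621 − 2.576
    = 4.8892 − 2.576 = 2.3132 → 2.31
Power = Φ(2.31) = 0.990.

Power ≈ 0.990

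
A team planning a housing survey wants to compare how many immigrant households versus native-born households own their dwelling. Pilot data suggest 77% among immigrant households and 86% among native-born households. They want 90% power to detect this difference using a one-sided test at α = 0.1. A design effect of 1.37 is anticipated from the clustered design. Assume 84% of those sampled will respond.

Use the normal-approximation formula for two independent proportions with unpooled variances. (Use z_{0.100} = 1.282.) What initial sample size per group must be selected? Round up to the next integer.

n = (z_α + z_β)² · [p₁(1−p₁) + p₂(1−p₂)] / (p₁ − p₂)²
  = (1.282 + 1.282)² · (0.77·0.23 + 0.86·0.14) / (-0.09)²
  = (2.564)² · (0.1771 + 0.1204) / 0.0081
  = 6.5741 · 0.2975 / 0.0081
  = 241.46
Design effect: 1.37 × 241.46 = 330.79.
Adjust for 84% response: 330.79 / 0.84 = 393.80.
Round up → n = 394 per group.

n = 394 per group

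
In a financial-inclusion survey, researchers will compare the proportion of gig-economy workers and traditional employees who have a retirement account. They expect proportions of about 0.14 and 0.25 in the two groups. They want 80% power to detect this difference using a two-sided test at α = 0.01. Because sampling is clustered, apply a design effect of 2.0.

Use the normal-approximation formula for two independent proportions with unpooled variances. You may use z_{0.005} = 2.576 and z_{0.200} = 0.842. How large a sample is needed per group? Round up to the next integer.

n = 595 per group

n = (z_{α/2} + z_β)² · [p₁(1−p₁) + p₂(1−p₂)] / (p₁ − p₂)²
  = (2.576 + 0.842)² · (0.14·0.86 + 0.25·0.75) / (-0.11)²
  = (3.418)² · (0.1204 + 0.1875) / 0.0121
  = 11.6827 · 0.3079 / 0.0121
  = 297.28
Design effect: 2.0 × 297.28 = 594.56.
Round up → n = 595 per group.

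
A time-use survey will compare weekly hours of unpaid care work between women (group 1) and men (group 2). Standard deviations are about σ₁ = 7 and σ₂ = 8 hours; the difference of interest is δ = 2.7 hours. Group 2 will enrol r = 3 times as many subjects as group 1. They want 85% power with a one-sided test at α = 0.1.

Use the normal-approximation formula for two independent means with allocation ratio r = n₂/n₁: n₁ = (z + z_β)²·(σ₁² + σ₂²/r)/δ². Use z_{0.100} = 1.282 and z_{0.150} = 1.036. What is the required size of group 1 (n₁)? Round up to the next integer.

n₁ = (z_α + z_β)² · (σ₁² + σ₂²/r) / δ²
   = (1.282 + 1.036)² · (7² + 8²/3) / 2.7²
   = 5.3731 · (49 + 21.3333) / 7.29
   = 5.3731 · 70.3333 / 7.29
   = 51.84
Round up → n₁ = 52; n₂ = r·n₁ = 3 × 52 = 156.

n₁ = 52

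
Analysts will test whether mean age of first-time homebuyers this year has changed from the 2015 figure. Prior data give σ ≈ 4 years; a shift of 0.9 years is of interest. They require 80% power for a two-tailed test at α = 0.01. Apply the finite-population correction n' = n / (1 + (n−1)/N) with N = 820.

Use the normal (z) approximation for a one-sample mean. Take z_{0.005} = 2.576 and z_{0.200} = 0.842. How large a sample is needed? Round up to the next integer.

n = (z_{α/2} + z_β)² · σ² / δ²
  = (2.576 + 0.842)² · 4² / 0.9²
  = 11.6827 · 16 / 0.81
  = 230.77
Finite-population correction (N = 820): 230.77 / (1 + (230.77 − 1)/820) = 180.26.
Round up → n = 181.

n = 181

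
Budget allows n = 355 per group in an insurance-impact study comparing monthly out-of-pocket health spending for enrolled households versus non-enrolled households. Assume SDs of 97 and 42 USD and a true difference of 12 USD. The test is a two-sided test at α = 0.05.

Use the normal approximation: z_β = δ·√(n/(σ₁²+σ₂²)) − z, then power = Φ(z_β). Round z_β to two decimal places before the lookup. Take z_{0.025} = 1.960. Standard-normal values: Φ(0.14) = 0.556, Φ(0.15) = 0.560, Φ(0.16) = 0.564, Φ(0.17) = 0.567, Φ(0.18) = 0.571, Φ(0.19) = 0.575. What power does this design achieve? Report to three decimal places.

z_β = δ·√(n/(σ₁²+σ₂²)) − z_{α/2}
    = 12 · √(355/11173) − 1.960
    = 12 · 0.17825 − 1.960
    = 2.1390 − 1.960 = 0.1790 → 0.18
Power = Φ(0.18) = 0.571.

Power ≈ 0.571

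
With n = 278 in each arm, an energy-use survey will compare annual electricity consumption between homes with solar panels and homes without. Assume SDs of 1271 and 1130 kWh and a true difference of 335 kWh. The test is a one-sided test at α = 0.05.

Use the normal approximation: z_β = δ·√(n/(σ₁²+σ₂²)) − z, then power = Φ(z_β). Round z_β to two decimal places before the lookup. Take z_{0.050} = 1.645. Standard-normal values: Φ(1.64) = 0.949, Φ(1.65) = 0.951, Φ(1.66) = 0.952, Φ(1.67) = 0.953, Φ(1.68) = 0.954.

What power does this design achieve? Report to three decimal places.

z_β = δ·√(n/(σ₁²+σ₂²)) − z_α
    = 335 · √(278/2892341) − 1.645
    = 335 · 0.00980 − 1.645
    = 3.2843 − 1.645 = 1.6393 → 1.64
Power = Φ(1.64) = 0.949.

Power ≈ 0.949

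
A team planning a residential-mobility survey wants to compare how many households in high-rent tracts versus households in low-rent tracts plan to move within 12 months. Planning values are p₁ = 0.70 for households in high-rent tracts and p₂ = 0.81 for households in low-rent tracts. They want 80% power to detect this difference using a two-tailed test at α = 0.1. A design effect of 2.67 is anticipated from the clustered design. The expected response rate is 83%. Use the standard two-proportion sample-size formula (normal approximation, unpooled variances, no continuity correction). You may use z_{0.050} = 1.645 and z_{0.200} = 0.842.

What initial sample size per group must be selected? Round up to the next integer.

n = 599 per group

n = (z_{α/2} + z_β)² · [p₁(1−p₁) + p₂(1−p₂)] / (p₁ − p₂)²
  = (1.645 + 0.842)² · (0.70·0.30 + 0.81·0.19) / (-0.11)²
  = (2.487)² · (0.2100 + 0.1539) / 0.0121
  = 6.1852 · 0.3639 / 0.0121
  = 186.02
Design effect: 2.67 × 186.02 = 496.66.
Adjust for 83% response: 496.66 / 0.83 = 598.39.
Round up → n = 599 per group.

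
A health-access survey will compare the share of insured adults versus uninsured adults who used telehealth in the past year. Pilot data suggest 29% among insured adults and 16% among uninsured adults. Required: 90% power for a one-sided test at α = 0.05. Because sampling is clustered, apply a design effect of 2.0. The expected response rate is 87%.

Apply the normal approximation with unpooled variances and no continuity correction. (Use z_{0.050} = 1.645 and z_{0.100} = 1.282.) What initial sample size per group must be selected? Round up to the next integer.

n = 397 per group

n = (z_α + z_β)² · [p₁(1−p₁) + p₂(1−p₂)] / (p₁ − p₂)²
  = (1.645 + 1.282)² · (0.29·0.71 + 0.16·0.84) / (0.13)²
  = (2.927)² · (0.2059 + 0.1344) / 0.0169
  = 8.5673 · 0.3403 / 0.0169
  = 172.51
Design effect: 2.0 × 172.51 = 345.03.
Adjust for 87% response: 345.03 / 0.87 = 396.58.
Round up → n = 397 per group.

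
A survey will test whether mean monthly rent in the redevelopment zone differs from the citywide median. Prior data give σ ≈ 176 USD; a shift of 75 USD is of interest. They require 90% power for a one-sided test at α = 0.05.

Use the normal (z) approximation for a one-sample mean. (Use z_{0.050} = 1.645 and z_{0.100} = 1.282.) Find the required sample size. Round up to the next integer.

n = 48

n = (z_α + z_β)² · σ² / δ²
  = (1.645 + 1.282)² · 176² / 75²
  = 8.5673 · 30976 / 5625
  = 47.18
Round up → n = 48.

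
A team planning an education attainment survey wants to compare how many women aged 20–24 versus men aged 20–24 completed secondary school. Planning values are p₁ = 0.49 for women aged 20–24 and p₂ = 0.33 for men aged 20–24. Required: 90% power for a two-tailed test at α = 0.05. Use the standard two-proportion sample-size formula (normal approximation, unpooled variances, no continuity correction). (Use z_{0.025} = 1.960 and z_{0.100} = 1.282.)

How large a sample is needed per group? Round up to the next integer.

n = (z_{α/2} + z_β)² · [p₁(1−p₁) + p₂(1−p₂)] / (p₁ − p₂)²
  = (1.960 + 1.282)² · (0.49·0.51 + 0.33·0.67) / (0.16)²
  = (3.242)² · (0.2499 + 0.2211) / 0.0256
  = 10.5106 · 0.4710 / 0.0256
  = 193.38
Round up → n = 194 per group.

n = 194 per group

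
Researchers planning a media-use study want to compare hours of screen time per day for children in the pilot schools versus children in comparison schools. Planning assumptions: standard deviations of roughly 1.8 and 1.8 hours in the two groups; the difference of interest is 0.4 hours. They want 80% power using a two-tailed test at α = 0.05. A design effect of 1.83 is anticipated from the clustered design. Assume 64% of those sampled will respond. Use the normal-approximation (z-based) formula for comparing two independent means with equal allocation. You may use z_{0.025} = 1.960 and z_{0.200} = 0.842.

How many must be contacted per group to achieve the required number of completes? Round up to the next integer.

n = (z_{α/2} + z_β)² · (σ₁² + σ₂²) / δ²
  = (1.960 + 0.842)² · (1.8² + 1.8² = 6.48) / 0.4²
  = 7.8512 · 6.48 / 0.16
  = 317.97
Design effect: 1.83 × 317.97 = 581.89.
Adjust for 64% response: 581.89 / 0.64 = 909.21.
Round up → n = 910 per group.

n = 910 per group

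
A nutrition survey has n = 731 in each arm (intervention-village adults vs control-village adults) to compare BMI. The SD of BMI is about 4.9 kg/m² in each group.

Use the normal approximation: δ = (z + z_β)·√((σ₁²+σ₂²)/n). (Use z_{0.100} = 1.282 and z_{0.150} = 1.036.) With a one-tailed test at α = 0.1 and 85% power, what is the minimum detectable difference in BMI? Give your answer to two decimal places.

δ = (z_α + z_β) · √((σ₁²+σ₂²)/n)
  = (1.282 + 1.036) · √(48.02/731)
  = 2.318 · √0.06569
  = 2.318 · 0.2563
  = 0.5941

Minimum detectable difference ≈ 0.59 kg/m²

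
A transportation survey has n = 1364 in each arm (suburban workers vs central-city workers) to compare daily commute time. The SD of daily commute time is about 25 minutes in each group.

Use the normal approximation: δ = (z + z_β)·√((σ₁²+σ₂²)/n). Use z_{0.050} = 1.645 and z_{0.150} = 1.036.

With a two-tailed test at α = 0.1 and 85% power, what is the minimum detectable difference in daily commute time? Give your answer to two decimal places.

δ = (z_{α/2} + z_β) · √((σ₁²+σ₂²)/n)
  = (1.645 + 1.036) · √(1250/1364)
  = 2.681 · √0.91642
  = 2.681 · 0.9573
  = 2.5665

Minimum detectable difference ≈ 2.57 minutes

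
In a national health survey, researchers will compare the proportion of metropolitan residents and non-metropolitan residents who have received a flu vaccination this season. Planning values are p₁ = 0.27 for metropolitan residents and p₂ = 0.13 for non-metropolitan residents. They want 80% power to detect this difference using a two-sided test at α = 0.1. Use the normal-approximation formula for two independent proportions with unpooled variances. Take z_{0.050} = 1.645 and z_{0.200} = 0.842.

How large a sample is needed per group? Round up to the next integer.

n = 98 per group

n = (z_{α/2} + z_β)² · [p₁(1−p₁) + p₂(1−p₂)] / (p₁ − p₂)²
  = (1.645 + 0.842)² · (0.27·0.73 + 0.13·0.87) / (0.14)²
  = (2.487)² · (0.1971 + 0.1131) / 0.0196
  = 6.1852 · 0.3102 / 0.0196
  = 97.89
Round up → n = 98 per group.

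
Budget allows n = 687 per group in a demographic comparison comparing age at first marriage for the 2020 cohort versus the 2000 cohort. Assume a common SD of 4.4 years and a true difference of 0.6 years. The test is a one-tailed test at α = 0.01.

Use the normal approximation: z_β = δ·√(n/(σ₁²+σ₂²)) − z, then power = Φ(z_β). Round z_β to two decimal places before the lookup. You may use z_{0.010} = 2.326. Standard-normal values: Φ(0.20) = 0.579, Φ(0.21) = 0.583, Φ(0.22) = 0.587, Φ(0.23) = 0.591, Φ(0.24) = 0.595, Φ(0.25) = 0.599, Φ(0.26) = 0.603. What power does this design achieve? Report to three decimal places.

z_β = δ·√(n/(σ₁²+σ₂²)) − z_α
    = 0.6 · √(687/38.72) − 2.326
    = 0.6 · 4.21222 − 2.326
    = 2.5273 − 2.326 = 0.2013 → 0.20
Power = Φ(0.20) = 0.579.

Power ≈ 0.579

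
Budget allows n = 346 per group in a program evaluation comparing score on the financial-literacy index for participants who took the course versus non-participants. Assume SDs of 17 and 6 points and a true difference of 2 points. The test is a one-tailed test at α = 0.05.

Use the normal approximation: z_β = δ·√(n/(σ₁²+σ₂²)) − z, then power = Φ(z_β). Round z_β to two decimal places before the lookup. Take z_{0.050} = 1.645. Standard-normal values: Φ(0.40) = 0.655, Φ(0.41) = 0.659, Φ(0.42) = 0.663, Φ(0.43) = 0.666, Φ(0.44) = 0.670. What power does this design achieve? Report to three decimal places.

z_β = δ·√(n/(σ₁²+σ₂²)) − z_α
    = 2 · √(346/325) − 1.645
    = 2 · 1.03180 − 1.645
    = 2.0636 − 1.645 = 0.4186 → 0.42
Power = Φ(0.42) = 0.663.

Power ≈ 0.663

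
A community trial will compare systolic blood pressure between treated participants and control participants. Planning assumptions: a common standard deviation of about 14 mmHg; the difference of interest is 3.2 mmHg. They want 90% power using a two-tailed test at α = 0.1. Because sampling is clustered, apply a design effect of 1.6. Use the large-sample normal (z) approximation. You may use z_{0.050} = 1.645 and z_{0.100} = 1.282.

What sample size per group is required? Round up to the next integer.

n = (z_{α/2} + z_β)² · (σ₁² + σ₂²) / δ²
  = (1.645 + 1.282)² · (2·14² = 392) / 3.2²
  = 8.5673 · 392 / 10.24
  = 327.97
Design effect: 1.6 × 327.97 = 524.75.
Round up → n = 525 per group.

n = 525 per group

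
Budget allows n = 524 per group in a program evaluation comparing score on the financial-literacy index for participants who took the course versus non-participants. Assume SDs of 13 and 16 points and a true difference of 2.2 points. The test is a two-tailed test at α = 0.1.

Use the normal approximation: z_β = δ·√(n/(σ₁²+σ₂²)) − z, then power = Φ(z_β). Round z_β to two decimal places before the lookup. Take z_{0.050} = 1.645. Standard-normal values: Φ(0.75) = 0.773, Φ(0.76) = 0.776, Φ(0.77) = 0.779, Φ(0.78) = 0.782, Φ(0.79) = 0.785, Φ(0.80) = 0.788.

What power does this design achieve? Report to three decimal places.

z_β = δ·√(n/(σ₁²+σ₂²)) − z_{α/2}
    = 2.2 · √(524/425) − 1.645
    = 2.2 · 1.11038 − 1.645
    = 2.4428 − 1.645 = 0.7978 → 0.80
Power = Φ(0.80) = 0.788.

Power ≈ 0.788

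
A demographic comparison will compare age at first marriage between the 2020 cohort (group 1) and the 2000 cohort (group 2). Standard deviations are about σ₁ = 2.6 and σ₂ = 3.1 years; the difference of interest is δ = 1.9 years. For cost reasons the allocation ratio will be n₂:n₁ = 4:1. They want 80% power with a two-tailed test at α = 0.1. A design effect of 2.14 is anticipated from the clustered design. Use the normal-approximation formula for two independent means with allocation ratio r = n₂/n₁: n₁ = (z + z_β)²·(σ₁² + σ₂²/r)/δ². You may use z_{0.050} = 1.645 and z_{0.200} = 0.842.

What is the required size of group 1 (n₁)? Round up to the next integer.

n₁ = 34

n₁ = (z_{α/2} + z_β)² · (σ₁² + σ₂²/r) / δ²
   = (1.645 + 0.842)² · (2.6² + 3.1²/4) / 1.9²
   = 6.1852 · (6.76 + 2.4025) / 3.61
   = 6.1852 · 9.1625 / 3.61
   = 15.70
Design effect: 2.14 × 15.70 = 33.59.
Round up → n₁ = 34; n₂ = r·n₁ = 4 × 34 = 136.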